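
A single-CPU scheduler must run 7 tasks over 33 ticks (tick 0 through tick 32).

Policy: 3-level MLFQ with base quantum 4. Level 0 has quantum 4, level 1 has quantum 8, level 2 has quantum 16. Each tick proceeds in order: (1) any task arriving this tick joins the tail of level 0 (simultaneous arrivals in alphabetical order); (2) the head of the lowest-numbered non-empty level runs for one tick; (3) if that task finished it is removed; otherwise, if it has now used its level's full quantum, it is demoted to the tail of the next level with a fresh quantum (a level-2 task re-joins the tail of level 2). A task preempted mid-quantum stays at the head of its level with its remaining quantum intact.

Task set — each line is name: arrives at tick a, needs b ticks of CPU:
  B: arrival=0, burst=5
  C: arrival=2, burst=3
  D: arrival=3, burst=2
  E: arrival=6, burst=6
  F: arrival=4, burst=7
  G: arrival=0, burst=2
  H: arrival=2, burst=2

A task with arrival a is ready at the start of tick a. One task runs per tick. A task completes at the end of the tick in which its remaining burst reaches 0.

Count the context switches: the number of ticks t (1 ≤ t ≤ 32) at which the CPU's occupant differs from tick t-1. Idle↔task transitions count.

t=0: L0/L1/L2 = BG/-/- → run B
t=1: L0/L1/L2 = BG/-/- → run B
t=2: L0/L1/L2 = BGCH/-/- → run B
t=3: L0/L1/L2 = BGCHD/-/- → run B
t=4: L0/L1/L2 = GCHDF/B/- → run G
t=5: L0/L1/L2 = GCHDF/B/- → run G
t=6: L0/L1/L2 = CHDFE/B/- → run C
t=7: L0/L1/L2 = CHDFE/B/- → run C
t=8: L0/L1/L2 = CHDFE/B/- → run C
t=9: L0/L1/L2 = HDFE/B/- → run H
t=10: L0/L1/L2 = HDFE/B/- → run H
t=11: L0/L1/L2 = DFE/B/- → run D
t=12: L0/L1/L2 = DFE/B/- → run D
t=13: L0/L1/L2 = FE/B/- → run F
t=14: L0/L1/L2 = FE/B/- → run F
t=15: L0/L1/L2 = FE/B/- → run F
t=16: L0/L1/L2 = FE/B/- → run F
t=17: L0/L1/L2 = E/BF/- → run E
t=18: L0/L1/L2 = E/BF/- → run E
t=19: L0/L1/L2 = E/BF/- → run E
t=20: L0/L1/L2 = E/BF/- → run E
t=21: L0/L1/L2 = -/BFE/- → run B
t=22: L0/L1/L2 = -/FE/- → run F
t=23: L0/L1/L2 = -/FE/- → run F
t=24: L0/L1/L2 = -/FE/- → run F
t=25: L0/L1/L2 = -/E/- → run E
t=26: L0/L1/L2 = -/E/- → run E
t=27: (idle)
t=28: (idle)
t=29: (idle)
t=30: (idle)
t=31: (idle)
t=32: (idle)

context switches = 10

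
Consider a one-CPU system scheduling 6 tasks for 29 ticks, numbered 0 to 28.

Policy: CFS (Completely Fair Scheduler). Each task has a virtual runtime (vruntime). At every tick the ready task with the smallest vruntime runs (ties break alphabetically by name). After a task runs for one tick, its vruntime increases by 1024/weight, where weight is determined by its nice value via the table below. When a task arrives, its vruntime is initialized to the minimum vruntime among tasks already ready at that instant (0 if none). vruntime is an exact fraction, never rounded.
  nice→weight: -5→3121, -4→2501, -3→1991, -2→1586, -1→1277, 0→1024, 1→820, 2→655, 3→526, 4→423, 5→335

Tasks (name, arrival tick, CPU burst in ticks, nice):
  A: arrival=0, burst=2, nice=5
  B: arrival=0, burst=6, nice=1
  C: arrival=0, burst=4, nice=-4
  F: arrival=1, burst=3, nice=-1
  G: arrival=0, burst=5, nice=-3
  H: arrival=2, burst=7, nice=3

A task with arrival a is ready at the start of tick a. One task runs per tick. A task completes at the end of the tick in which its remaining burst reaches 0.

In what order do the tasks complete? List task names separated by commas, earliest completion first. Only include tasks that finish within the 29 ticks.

completion order = C, F, G, A, B, H

t=0: vr[A=0 B=0 C=0 G=0] → run A
t=1: vr[A=1024/335 B=0 C=0 F=0 G=0] → run B
t=2: vr[A=1024/335 B=256/205 C=0 F=0 G=0 H=0] → run C
t=3: vr[A=1024/335 B=256/205 C=1024/2501 F=0 G=0 H=0] → run F
t=4: vr[A=1024/335 B=256/205 C=1024/2501 F=1024/1277 G=0 H=0] → run G
t=5: vr[A=1024/335 B=256/205 C=1024/2501 F=1024/1277 G=1024/1991 H=0] → run H
t=6: vr[A=1024/335 B=256/205 C=1024/2501 F=1024/1277 G=1024/1991 H=512/263] → run C
t=7: vr[A=1024/335 B=256/205 C=2048/2501 F=1024/1277 G=1024/1991 H=512/263] → run G
t=8: vr[A=1024/335 B=256/205 C=2048/2501 F=1024/1277 G=2048/1991 H=512/263] → run F
t=9: vr[A=1024/335 B=256/205 C=2048/2501 F=2048/1277 G=2048/1991 H=512/263] → run C
t=10: vr[A=1024/335 B=256/205 C=3072/2501 F=2048/1277 G=2048/1991 H=512/263] → run G
t=11: vr[A=1024/335 B=256/205 C=3072/2501 F=2048/1277 G=3072/1991 H=512/263] → run C
t=12: vr[A=1024/335 B=256/205 F=2048/1277 G=3072/1991 H=512/263] → run B
t=13: vr[A=1024/335 B=512/205 F=2048/1277 G=3072/1991 H=512/263] → run G
t=14: vr[A=1024/335 B=512/205 F=2048/1277 G=4096/1991 H=512/263] → run F
t=15: vr[A=1024/335 B=512/205 G=4096/1991 H=512/263] → run H
t=16: vr[A=1024/335 B=512/205 G=4096/1991 H=1024/263] → run G
t=17: vr[A=1024/335 B=512/205 H=1024/263] → run B
t=18: vr[A=1024/335 B=768/205 H=1024/263] → run A
t=19: vr[B=768/205 H=1024/263] → run B
t=20: vr[B=1024/205 H=1024/263] → run H
t=21: vr[B=1024/205 H=1536/263] → run B
t=22: vr[B=256/41 H=1536/263] → run H
t=23: vr[B=256/41 H=2048/263] → run B
t=24: vr[H=2048/263] → run H
t=25: vr[H=2560/263] → run H
t=26: vr[H=3072/263] → run H
t=27: (idle)
t=28: (idle)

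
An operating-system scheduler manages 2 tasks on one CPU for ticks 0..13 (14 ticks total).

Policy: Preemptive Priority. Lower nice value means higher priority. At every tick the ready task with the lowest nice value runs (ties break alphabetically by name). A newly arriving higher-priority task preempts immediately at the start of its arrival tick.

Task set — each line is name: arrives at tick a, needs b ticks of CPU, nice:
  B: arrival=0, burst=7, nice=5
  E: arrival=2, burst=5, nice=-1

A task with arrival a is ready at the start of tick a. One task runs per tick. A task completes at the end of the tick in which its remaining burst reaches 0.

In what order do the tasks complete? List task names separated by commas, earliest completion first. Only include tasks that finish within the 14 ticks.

completion order = E, B

t=0: ready={B} → run B
t=1: ready={B} → run B
t=2: ready={B,E} → run E
t=3: ready={B,E} → run E
t=4: ready={B,E} → run E
t=5: ready={B,E} → run E
t=6: ready={B,E} → run E
t=7: ready={B} → run B
t=8: ready={B} → run B
t=9: ready={B} → run B
t=10: ready={B} → run B
t=11: ready={B} → run B
t=12: (idle)
t=13: (idle)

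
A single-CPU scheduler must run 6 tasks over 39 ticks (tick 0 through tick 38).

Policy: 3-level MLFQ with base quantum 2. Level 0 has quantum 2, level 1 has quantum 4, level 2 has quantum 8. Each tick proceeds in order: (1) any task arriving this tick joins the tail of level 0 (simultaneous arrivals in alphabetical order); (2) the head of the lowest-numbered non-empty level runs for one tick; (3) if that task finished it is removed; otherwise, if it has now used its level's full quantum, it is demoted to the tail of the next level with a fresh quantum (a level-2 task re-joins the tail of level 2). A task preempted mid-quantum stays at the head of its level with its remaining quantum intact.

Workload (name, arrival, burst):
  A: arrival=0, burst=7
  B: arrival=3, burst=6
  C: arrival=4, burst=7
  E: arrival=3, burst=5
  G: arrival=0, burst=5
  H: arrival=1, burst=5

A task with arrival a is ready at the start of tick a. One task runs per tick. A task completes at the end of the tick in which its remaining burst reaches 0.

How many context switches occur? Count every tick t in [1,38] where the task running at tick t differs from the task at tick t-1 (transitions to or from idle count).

context switches = 14

t=0: L0/L1/L2 = AG/-/- → run A
t=1: L0/L1/L2 = AGH/-/- → run A
t=2: L0/L1/L2 = GH/A/- → run G
t=3: L0/L1/L2 = GHBE/A/- → run G
t=4: L0/L1/L2 = HBEC/AG/- → run H
t=5: L0/L1/L2 = HBEC/AG/- → run H
t=6: L0/L1/L2 = BEC/AGH/- → run B
t=7: L0/L1/L2 = BEC/AGH/- → run B
t=8: L0/L1/L2 = EC/AGHB/- → run E
t=9: L0/L1/L2 = EC/AGHB/- → run E
t=10: L0/L1/L2 = C/AGHBE/- → run C
t=11: L0/L1/L2 = C/AGHBE/- → run C
t=12: L0/L1/L2 = -/AGHBEC/- → run A
t=13: L0/L1/L2 = -/AGHBEC/- → run A
t=14: L0/L1/L2 = -/AGHBEC/- → run A
t=15: L0/L1/L2 = -/AGHBEC/- → run A
t=16: L0/L1/L2 = -/GHBEC/A → run G
t=17: L0/L1/L2 = -/GHBEC/A → run G
t=18: L0/L1/L2 = -/GHBEC/A → run G
t=19: L0/L1/L2 = -/HBEC/A → run H
t=20: L0/L1/L2 = -/HBEC/A → run H
t=21: L0/L1/L2 = -/HBEC/A → run H
t=22: L0/L1/L2 = -/BEC/A → run B
t=23: L0/L1/L2 = -/BEC/A → run B
t=24: L0/L1/L2 = -/BEC/A → run B
t=25: L0/L1/L2 = -/BEC/A → run B
t=26: L0/L1/L2 = -/EC/A → run E
t=27: L0/L1/L2 = -/EC/A → run E
t=28: L0/L1/L2 = -/EC/A → run E
t=29: L0/L1/L2 = -/C/A → run C
t=30: L0/L1/L2 = -/C/A → run C
t=31: L0/L1/L2 = -/C/A → run C
t=32: L0/L1/L2 = -/C/A → run C
t=33: L0/L1/L2 = -/-/AC → run A
t=34: L0/L1/L2 = -/-/C → run C
t=35: (idle)
t=36: (idle)
t=37: (idle)
t=38: (idle)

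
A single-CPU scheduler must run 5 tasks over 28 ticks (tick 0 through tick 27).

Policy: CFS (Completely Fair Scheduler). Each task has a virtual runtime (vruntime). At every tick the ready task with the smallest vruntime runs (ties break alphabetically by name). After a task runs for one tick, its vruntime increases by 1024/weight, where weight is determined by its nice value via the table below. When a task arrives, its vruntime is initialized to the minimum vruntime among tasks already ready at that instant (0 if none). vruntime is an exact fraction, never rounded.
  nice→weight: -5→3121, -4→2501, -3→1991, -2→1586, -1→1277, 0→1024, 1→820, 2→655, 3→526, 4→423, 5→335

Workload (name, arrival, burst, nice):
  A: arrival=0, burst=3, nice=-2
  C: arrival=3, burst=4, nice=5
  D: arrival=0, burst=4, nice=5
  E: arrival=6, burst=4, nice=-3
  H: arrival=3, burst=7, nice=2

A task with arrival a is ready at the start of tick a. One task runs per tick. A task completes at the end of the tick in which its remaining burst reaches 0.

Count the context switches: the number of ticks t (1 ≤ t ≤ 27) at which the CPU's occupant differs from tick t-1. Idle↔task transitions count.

context switches = 18

t=0: vr[A=0 D=0] → run A
t=1: vr[A=512/793 D=0] → run D
t=2: vr[A=512/793 D=1024/335] → run A
t=3: vr[A=1024/793 C=1024/793 D=1024/335 H=1024/793] → run A
t=4: vr[C=1024/793 D=1024/335 H=1024/793] → run C
t=5: vr[C=1155072/265655 D=1024/335 H=1024/793] → run H
t=6: vr[C=1155072/265655 D=1024/335 E=1482752/519415 H=1482752/519415] → run E
t=7: vr[C=1155072/265655 D=1024/335 E=3484040192/1034155265 H=1482752/519415] → run H
t=8: vr[C=1155072/265655 D=1024/335 E=3484040192/1034155265 H=2294784/519415] → run D
t=9: vr[C=1155072/265655 D=2048/335 E=3484040192/1034155265 H=2294784/519415] → run E
t=10: vr[C=1155072/265655 D=2048/335 E=4015921152/1034155265 H=2294784/519415] → run E
t=11: vr[C=1155072/265655 D=2048/335 E=4547802112/1034155265 H=2294784/519415] → run C
t=12: vr[C=1967104/265655 D=2048/335 E=4547802112/1034155265 H=2294784/519415] → run E
t=13: vr[C=1967104/265655 D=2048/335 H=2294784/519415] → run H
t=14: vr[C=1967104/265655 D=2048/335 H=3106816/519415] → run H
t=15: vr[C=1967104/265655 D=2048/335 H=3918848/519415] → run D
t=16: vr[C=1967104/265655 D=3072/335 H=3918848/519415] → run C
t=17: vr[C=2779136/265655 D=3072/335 H=3918848/519415] → run H
t=18: vr[C=2779136/265655 D=3072/335 H=946176/103883] → run H
t=19: vr[C=2779136/265655 D=3072/335 H=5542912/519415] → run D
t=20: vr[C=2779136/265655 H=5542912/519415] → run C
t=21: vr[H=5542912/519415] → run H
t=22: (idle)
t=23: (idle)
t=24: (idle)
t=25: (idle)
t=26: (idle)
t=27: (idle)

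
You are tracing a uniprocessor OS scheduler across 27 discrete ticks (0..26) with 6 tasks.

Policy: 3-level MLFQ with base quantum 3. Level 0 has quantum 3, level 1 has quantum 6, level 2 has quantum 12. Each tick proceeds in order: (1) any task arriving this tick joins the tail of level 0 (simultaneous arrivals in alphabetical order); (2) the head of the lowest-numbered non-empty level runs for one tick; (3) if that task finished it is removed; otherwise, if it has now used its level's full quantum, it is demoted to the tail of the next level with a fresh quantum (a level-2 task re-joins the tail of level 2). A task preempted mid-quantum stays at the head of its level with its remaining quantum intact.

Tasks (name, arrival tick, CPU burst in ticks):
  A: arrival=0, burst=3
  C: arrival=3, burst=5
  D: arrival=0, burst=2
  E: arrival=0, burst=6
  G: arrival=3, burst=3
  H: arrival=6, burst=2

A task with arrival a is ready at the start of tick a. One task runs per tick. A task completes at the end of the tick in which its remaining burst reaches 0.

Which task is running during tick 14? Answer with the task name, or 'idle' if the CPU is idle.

running at tick 14 = H

t=0: L0/L1/L2 = ADE/-/- → run A
t=1: L0/L1/L2 = ADE/-/- → run A
t=2: L0/L1/L2 = ADE/-/- → run A
t=3: L0/L1/L2 = DECG/-/- → run D
t=4: L0/L1/L2 = DECG/-/- → run D
t=5: L0/L1/L2 = ECG/-/- → run E
t=6: L0/L1/L2 = ECGH/-/- → run E
t=7: L0/L1/L2 = ECGH/-/- → run E
t=8: L0/L1/L2 = CGH/E/- → run C
t=9: L0/L1/L2 = CGH/E/- → run C
t=10: L0/L1/L2 = CGH/E/- → run C
t=11: L0/L1/L2 = GH/EC/- → run G
t=12: L0/L1/L2 = GH/EC/- → run G
t=13: L0/L1/L2 = GH/EC/- → run G
t=14: L0/L1/L2 = H/EC/- → run H
t=15: L0/L1/L2 = H/EC/- → run H
t=16: L0/L1/L2 = -/EC/- → run E
t=17: L0/L1/L2 = -/EC/- → run E
t=18: L0/L1/L2 = -/EC/- → run E
t=19: L0/L1/L2 = -/C/- → run C
t=20: L0/L1/L2 = -/C/- → run C
t=21: (idle)
t=22: (idle)
t=23: (idle)
t=24: (idle)
t=25: (idle)
t=26: (idle)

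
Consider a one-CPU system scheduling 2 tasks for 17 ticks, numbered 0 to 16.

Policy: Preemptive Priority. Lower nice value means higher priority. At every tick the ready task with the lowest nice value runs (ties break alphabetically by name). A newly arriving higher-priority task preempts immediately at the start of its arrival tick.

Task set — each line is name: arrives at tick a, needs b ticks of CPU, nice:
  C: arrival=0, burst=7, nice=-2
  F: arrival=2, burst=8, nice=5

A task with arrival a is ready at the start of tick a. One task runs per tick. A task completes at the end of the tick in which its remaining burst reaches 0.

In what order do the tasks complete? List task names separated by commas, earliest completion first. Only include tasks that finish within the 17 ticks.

t=0: ready={C} → run C
t=1: ready={C} → run C
t=2: ready={C,F} → run C
t=3: ready={C,F} → run C
t=4: ready={C,F} → run C
t=5: ready={C,F} → run C
t=6: ready={C,F} → run C
t=7: ready={F} → run F
t=8: ready={F} → run F
t=9: ready={F} → run F
t=10: ready={F} → run F
t=11: ready={F} → run F
t=12: ready={F} → run F
t=13: ready={F} → run F
t=14: ready={F} → run F
t=15: (idle)
t=16: (idle)

completion order = C, F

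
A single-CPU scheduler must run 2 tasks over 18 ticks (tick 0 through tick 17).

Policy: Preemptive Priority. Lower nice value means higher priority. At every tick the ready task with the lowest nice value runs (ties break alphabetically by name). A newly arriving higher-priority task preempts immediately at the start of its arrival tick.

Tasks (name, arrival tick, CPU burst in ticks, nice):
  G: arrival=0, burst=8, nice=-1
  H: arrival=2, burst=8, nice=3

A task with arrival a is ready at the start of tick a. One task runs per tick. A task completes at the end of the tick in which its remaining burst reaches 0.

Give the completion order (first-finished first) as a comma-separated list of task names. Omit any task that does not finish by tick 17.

completion order = G, H

t=0: ready={G} → run G
t=1: ready={G} → run G
t=2: ready={G,H} → run G
t=3: ready={G,H} → run G
t=4: ready={G,H} → run G
t=5: ready={G,H} → run G
t=6: ready={G,H} → run G
t=7: ready={G,H} → run G
t=8: ready={H} → run H
t=9: ready={H} → run H
t=10: ready={H} → run H
t=11: ready={H} → run H
t=12: ready={H} → run H
t=13: ready={H} → run H
t=14: ready={H} → run H
t=15: ready={H} → run H
t=16: (idle)
t=17: (idle)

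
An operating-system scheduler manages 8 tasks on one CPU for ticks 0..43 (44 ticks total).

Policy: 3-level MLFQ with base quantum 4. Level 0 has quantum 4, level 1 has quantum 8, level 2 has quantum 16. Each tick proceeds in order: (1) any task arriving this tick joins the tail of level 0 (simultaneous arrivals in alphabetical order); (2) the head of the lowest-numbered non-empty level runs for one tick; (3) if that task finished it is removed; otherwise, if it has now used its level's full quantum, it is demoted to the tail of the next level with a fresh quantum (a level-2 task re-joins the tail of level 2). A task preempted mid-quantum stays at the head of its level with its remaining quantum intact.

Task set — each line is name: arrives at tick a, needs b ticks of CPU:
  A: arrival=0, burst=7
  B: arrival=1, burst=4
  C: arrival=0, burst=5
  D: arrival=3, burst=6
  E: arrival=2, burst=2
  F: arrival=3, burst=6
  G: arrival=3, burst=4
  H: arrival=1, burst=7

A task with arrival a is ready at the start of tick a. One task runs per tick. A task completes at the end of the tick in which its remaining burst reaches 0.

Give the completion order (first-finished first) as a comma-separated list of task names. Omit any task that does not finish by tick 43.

t=0: L0/L1/L2 = AC/-/- → run A
t=1: L0/L1/L2 = ACBH/-/- → run A
t=2: L0/L1/L2 = ACBHE/-/- → run A
t=3: L0/L1/L2 = ACBHEDFG/-/- → run A
t=4: L0/L1/L2 = CBHEDFG/A/- → run C
t=5: L0/L1/L2 = CBHEDFG/A/- → run C
t=6: L0/L1/L2 = CBHEDFG/A/- → run C
t=7: L0/L1/L2 = CBHEDFG/A/- → run C
t=8: L0/L1/L2 = BHEDFG/AC/- → run B
t=9: L0/L1/L2 = BHEDFG/AC/- → run B
t=10: L0/L1/L2 = BHEDFG/AC/- → run B
t=11: L0/L1/L2 = BHEDFG/AC/- → run B
t=12: L0/L1/L2 = HEDFG/AC/- → run H
t=13: L0/L1/L2 = HEDFG/AC/- → run H
t=14: L0/L1/L2 = HEDFG/AC/- → run H
t=15: L0/L1/L2 = HEDFG/AC/- → run H
t=16: L0/L1/L2 = EDFG/ACH/- → run E
t=17: L0/L1/L2 = EDFG/ACH/- → run E
t=18: L0/L1/L2 = DFG/ACH/- → run D
t=19: L0/L1/L2 = DFG/ACH/- → run D
t=20: L0/L1/L2 = DFG/ACH/- → run D
t=21: L0/L1/L2 = DFG/ACH/- → run D
t=22: L0/L1/L2 = FG/ACHD/- → run F
t=23: L0/L1/L2 = FG/ACHD/- → run F
t=24: L0/L1/L2 = FG/ACHD/- → run F
t=25: L0/L1/L2 = FG/ACHD/- → run F
t=26: L0/L1/L2 = G/ACHDF/- → run G
t=27: L0/L1/L2 = G/ACHDF/- → run G
t=28: L0/L1/L2 = G/ACHDF/- → run G
t=29: L0/L1/L2 = G/ACHDF/- → run G
t=30: L0/L1/L2 = -/ACHDF/- → run A
t=31: L0/L1/L2 = -/ACHDF/- → run A
t=32: L0/L1/L2 = -/ACHDF/- → run A
t=33: L0/L1/L2 = -/CHDF/- → run C
t=34: L0/L1/L2 = -/HDF/- → run H
t=35: L0/L1/L2 = -/HDF/- → run H
t=36: L0/L1/L2 = -/HDF/- → run H
t=37: L0/L1/L2 = -/DF/- → run D
t=38: L0/L1/L2 = -/DF/- → run D
t=39: L0/L1/L2 = -/F/- → run F
t=40: L0/L1/L2 = -/F/- → run F
t=41: (idle)
t=42: (idle)
t=43: (idle)

completion order = B, E, G, A, C, H, D, F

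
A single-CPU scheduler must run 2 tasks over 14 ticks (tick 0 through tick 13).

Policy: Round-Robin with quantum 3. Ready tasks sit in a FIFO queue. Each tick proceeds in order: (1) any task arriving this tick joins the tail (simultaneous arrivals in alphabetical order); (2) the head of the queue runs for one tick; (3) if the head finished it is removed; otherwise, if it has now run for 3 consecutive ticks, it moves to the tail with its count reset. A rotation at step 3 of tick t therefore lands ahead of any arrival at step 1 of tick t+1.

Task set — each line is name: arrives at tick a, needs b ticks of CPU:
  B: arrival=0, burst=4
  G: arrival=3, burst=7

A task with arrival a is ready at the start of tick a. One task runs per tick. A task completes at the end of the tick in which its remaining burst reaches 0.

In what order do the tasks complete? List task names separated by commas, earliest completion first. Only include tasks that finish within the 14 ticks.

t=0: queue=[B] q_used=0 → run B
t=1: queue=[B] q_used=1 → run B
t=2: queue=[B] q_used=2 → run B
t=3: queue=[B,G] q_used=0 → run B
t=4: queue=[G] q_used=0 → run G
t=5: queue=[G] q_used=1 → run G
t=6: queue=[G] q_used=2 → run G
t=7: queue=[G] q_used=0 → run G
t=8: queue=[G] q_used=1 → run G
t=9: queue=[G] q_used=2 → run G
t=10: queue=[G] q_used=0 → run G
t=11: (idle)
t=12: (idle)
t=13: (idle)

completion order = B, G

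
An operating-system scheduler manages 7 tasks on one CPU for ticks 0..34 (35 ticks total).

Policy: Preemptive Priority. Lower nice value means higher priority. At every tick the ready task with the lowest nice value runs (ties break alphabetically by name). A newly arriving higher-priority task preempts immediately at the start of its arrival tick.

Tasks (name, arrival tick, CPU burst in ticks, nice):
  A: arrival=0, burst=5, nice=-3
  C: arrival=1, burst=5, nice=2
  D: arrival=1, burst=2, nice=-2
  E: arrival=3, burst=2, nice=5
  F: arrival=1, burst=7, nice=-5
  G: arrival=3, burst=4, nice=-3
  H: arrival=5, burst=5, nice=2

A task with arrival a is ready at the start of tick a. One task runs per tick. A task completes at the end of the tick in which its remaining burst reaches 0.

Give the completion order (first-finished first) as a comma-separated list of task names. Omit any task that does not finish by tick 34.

completion order = F, A, G, D, C, H, E

t=0: ready={A} → run A
t=1: ready={A,C,D,F} → run F
t=2: ready={A,C,D,F} → run F
t=3: ready={A,C,D,E,F,G} → run F
t=4: ready={A,C,D,E,F,G} → run F
t=5: ready={A,C,D,E,F,G,H} → run F
t=6: ready={A,C,D,E,F,G,H} → run F
t=7: ready={A,C,D,E,F,G,H} → run F
t=8: ready={A,C,D,E,G,H} → run A
t=9: ready={A,C,D,E,G,H} → run A
t=10: ready={A,C,D,E,G,H} → run A
t=11: ready={A,C,D,E,G,H} → run A
t=12: ready={C,D,E,G,H} → run G
t=13: ready={C,D,E,G,H} → run G
t=14: ready={C,D,E,G,H} → run G
t=15: ready={C,D,E,G,H} → run G
t=16: ready={C,D,E,H} → run D
t=17: ready={C,D,E,H} → run D
t=18: ready={C,E,H} → run C
t=19: ready={C,E,H} → run C
t=20: ready={C,E,H} → run C
t=21: ready={C,E,H} → run C
t=22: ready={C,E,H} → run C
t=23: ready={E,H} → run H
t=24: ready={E,H} → run H
t=25: ready={E,H} → run H
t=26: ready={E,H} → run H
t=27: ready={E,H} → run H
t=28: ready={E} → run E
t=29: ready={E} → run E
t=30: (idle)
t=31: (idle)
t=32: (idle)
t=33: (idle)
t=34: (idle)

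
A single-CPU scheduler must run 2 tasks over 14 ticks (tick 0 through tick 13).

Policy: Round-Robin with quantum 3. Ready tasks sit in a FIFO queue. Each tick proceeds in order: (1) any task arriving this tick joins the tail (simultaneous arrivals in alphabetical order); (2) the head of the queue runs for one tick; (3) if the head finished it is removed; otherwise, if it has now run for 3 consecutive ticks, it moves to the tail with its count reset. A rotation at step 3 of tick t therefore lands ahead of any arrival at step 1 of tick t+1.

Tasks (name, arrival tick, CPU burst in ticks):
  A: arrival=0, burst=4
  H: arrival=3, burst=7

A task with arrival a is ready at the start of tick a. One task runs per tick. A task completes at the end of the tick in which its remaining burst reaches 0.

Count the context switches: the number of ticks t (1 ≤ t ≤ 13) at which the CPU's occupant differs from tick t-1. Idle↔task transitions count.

context switches = 2

t=0: queue=[A] q_used=0 → run A
t=1: queue=[A] q_used=1 → run A
t=2: queue=[A] q_used=2 → run A
t=3: queue=[A,H] q_used=0 → run A
t=4: queue=[H] q_used=0 → run H
t=5: queue=[H] q_used=1 → run H
t=6: queue=[H] q_used=2 → run H
t=7: queue=[H] q_used=0 → run H
t=8: queue=[H] q_used=1 → run H
t=9: queue=[H] q_used=2 → run H
t=10: queue=[H] q_used=0 → run H
t=11: (idle)
t=12: (idle)
t=13: (idle)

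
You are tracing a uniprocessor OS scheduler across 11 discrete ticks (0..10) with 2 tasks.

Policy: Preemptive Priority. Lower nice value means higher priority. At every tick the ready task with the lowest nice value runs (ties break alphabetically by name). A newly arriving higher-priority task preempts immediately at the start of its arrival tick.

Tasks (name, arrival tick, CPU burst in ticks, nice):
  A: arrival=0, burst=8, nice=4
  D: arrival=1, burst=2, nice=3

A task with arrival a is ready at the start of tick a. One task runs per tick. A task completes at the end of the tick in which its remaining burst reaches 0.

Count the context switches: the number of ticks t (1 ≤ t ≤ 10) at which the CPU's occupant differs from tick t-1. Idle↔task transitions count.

t=0: ready={A} → run A
t=1: ready={A,D} → run D
t=2: ready={A,D} → run D
t=3: ready={A} → run A
t=4: ready={A} → run A
t=5: ready={A} → run A
t=6: ready={A} → run A
t=7: ready={A} → run A
t=8: ready={A} → run A
t=9: ready={A} → run A
t=10: (idle)

context switches = 3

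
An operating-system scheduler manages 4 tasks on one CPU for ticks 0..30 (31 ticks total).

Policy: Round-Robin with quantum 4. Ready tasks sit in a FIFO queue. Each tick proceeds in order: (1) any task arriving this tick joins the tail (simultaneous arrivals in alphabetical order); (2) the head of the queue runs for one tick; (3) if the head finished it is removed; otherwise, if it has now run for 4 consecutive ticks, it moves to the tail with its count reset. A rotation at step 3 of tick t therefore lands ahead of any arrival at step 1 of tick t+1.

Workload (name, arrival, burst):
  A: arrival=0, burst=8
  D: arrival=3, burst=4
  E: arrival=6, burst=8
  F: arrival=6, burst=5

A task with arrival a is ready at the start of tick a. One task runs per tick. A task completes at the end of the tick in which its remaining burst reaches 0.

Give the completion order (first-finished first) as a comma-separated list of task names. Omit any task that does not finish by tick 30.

t=0: queue=[A] q_used=0 → run A
t=1: queue=[A] q_used=1 → run A
t=2: queue=[A] q_used=2 → run A
t=3: queue=[A,D] q_used=3 → run A
t=4: queue=[D,A] q_used=0 → run D
t=5: queue=[D,A] q_used=1 → run D
t=6: queue=[D,A,E,F] q_used=2 → run D
t=7: queue=[D,A,E,F] q_used=3 → run D
t=8: queue=[A,E,F] q_used=0 → run A
t=9: queue=[A,E,F] q_used=1 → run A
t=10: queue=[A,E,F] q_used=2 → run A
t=11: queue=[A,E,F] q_used=3 → run A
t=12: queue=[E,F] q_used=0 → run E
t=13: queue=[E,F] q_used=1 → run E
t=14: queue=[E,F] q_used=2 → run E
t=15: queue=[E,F] q_used=3 → run E
t=16: queue=[F,E] q_used=0 → run F
t=17: queue=[F,E] q_used=1 → run F
t=18: queue=[F,E] q_used=2 → run F
t=19: queue=[F,E] q_used=3 → run F
t=20: queue=[E,F] q_used=0 → run E
t=21: queue=[E,F] q_used=1 → run E
t=22: queue=[E,F] q_used=2 → run E
t=23: queue=[E,F] q_used=3 → run E
t=24: queue=[F] q_used=0 → run F
t=25: (idle)
t=26: (idle)
t=27: (idle)
t=28: (idle)
t=29: (idle)
t=30: (idle)

completion order = D, A, E, F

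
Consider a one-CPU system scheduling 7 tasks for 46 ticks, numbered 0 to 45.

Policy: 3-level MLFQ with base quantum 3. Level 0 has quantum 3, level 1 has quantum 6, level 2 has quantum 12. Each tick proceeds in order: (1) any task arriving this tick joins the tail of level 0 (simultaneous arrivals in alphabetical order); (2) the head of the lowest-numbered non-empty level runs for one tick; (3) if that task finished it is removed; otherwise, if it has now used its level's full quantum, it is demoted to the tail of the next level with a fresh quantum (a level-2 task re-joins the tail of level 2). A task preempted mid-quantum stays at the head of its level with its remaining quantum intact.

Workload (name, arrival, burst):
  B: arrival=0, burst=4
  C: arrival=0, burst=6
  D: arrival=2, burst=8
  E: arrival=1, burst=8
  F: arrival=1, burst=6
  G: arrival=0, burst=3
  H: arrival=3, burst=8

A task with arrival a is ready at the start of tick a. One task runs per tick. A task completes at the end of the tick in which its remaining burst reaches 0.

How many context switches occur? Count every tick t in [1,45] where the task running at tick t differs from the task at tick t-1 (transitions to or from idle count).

t=0: L0/L1/L2 = BCG/-/- → run B
t=1: L0/L1/L2 = BCGEF/-/- → run B
t=2: L0/L1/L2 = BCGEFD/-/- → run B
t=3: L0/L1/L2 = CGEFDH/B/- → run C
t=4: L0/L1/L2 = CGEFDH/B/- → run C
t=5: L0/L1/L2 = CGEFDH/B/- → run C
t=6: L0/L1/L2 = GEFDH/BC/- → run G
t=7: L0/L1/L2 = GEFDH/BC/- → run G
t=8: L0/L1/L2 = GEFDH/BC/- → run G
t=9: L0/L1/L2 = EFDH/BC/- → run E
t=10: L0/L1/L2 = EFDH/BC/- → run E
t=11: L0/L1/L2 = EFDH/BC/- → run E
t=12: L0/L1/L2 = FDH/BCE/- → run F
t=13: L0/L1/L2 = FDH/BCE/- → run F
t=14: L0/L1/L2 = FDH/BCE/- → run F
t=15: L0/L1/L2 = DH/BCEF/- → run D
t=16: L0/L1/L2 = DH/BCEF/- → run D
t=17: L0/L1/L2 = DH/BCEF/- → run D
t=18: L0/L1/L2 = H/BCEFD/- → run H
t=19: L0/L1/L2 = H/BCEFD/- → run H
t=20: L0/L1/L2 = H/BCEFD/- → run H
t=21: L0/L1/L2 = -/BCEFDH/- → run B
t=22: L0/L1/L2 = -/CEFDH/- → run C
t=23: L0/L1/L2 = -/CEFDH/- → run C
t=24: L0/L1/L2 = -/CEFDH/- → run C
t=25: L0/L1/L2 = -/EFDH/- → run E
t=26: L0/L1/L2 = -/EFDH/- → run E
t=27: L0/L1/L2 = -/EFDH/- → run E
t=28: L0/L1/L2 = -/EFDH/- → run E
t=29: L0/L1/L2 = -/EFDH/- → run E
t=30: L0/L1/L2 = -/FDH/- → run F
t=31: L0/L1/L2 = -/FDH/- → run F
t=32: L0/L1/L2 = -/FDH/- → run F
t=33: L0/L1/L2 = -/DH/- → run D
t=34: L0/L1/L2 = -/DH/- → run D
t=35: L0/L1/L2 = -/DH/- → run D
t=36: L0/L1/L2 = -/DH/- → run D
t=37: L0/L1/L2 = -/DH/- → run D
t=38: L0/L1/L2 = -/H/- → run H
t=39: L0/L1/L2 = -/H/- → run H
t=40: L0/L1/L2 = -/H/- → run H
t=41: L0/L1/L2 = -/H/- → run H
t=42: L0/L1/L2 = -/H/- → run H
t=43: (idle)
t=44: (idle)
t=45: (idle)

context switches = 13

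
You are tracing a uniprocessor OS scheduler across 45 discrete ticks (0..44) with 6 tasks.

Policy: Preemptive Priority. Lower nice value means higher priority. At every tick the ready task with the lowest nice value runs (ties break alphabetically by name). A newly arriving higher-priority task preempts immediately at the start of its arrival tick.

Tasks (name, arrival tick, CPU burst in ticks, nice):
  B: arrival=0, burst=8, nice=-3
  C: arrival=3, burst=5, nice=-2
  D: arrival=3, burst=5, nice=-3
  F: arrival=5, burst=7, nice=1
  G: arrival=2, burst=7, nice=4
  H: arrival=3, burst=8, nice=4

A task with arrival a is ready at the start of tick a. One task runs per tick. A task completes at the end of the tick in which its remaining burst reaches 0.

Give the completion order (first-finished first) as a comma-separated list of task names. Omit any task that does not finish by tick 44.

completion order = B, D, C, F, G, H

t=0: ready={B} → run B
t=1: ready={B} → run B
t=2: ready={B,G} → run B
t=3: ready={B,C,D,G,H} → run B
t=4: ready={B,C,D,G,H} → run B
t=5: ready={B,C,D,F,G,H} → run B
t=6: ready={B,C,D,F,G,H} → run B
t=7: ready={B,C,D,F,G,H} → run B
t=8: ready={C,D,F,G,H} → run D
t=9: ready={C,D,F,G,H} → run D
t=10: ready={C,D,F,G,H} → run D
t=11: ready={C,D,F,G,H} → run D
t=12: ready={C,D,F,G,H} → run D
t=13: ready={C,F,G,H} → run C
t=14: ready={C,F,G,H} → run C
t=15: ready={C,F,G,H} → run C
t=16: ready={C,F,G,H} → run C
t=17: ready={C,F,G,H} → run C
t=18: ready={F,G,H} → run F
t=19: ready={F,G,H} → run F
t=20: ready={F,G,H} → run F
t=21: ready={F,G,H} → run F
t=22: ready={F,G,H} → run F
t=23: ready={F,G,H} → run F
t=24: ready={F,G,H} → run F
t=25: ready={G,H} → run G
t=26: ready={G,H} → run G
t=27: ready={G,H} → run G
t=28: ready={G,H} → run G
t=29: ready={G,H} → run G
t=30: ready={G,H} → run G
t=31: ready={G,H} → run G
t=32: ready={H} → run H
t=33: ready={H} → run H
t=34: ready={H} → run H
t=35: ready={H} → run H
t=36: ready={H} → run H
t=37: ready={H} → run H
t=38: ready={H} → run H
t=39: ready={H} → run H
t=40: (idle)
t=41: (idle)
t=42: (idle)
t=43: (idle)
t=44: (idle)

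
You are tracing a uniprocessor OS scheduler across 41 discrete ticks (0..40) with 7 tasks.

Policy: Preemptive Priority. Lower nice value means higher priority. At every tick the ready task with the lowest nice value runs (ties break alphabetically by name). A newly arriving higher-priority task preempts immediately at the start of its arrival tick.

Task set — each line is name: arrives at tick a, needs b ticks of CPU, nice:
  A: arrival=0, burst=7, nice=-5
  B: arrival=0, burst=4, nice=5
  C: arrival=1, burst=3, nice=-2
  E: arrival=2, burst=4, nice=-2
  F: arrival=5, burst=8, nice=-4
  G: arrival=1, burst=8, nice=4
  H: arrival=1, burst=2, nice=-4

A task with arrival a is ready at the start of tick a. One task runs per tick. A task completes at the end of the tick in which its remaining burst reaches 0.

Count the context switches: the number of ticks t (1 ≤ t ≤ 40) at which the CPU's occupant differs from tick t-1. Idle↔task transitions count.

t=0: ready={A,B} → run A
t=1: ready={A,B,C,G,H} → run A
t=2: ready={A,B,C,E,G,H} → run A
t=3: ready={A,B,C,E,G,H} → run A
t=4: ready={A,B,C,E,G,H} → run A
t=5: ready={A,B,C,E,F,G,H} → run A
t=6: ready={A,B,C,E,F,G,H} → run A
t=7: ready={B,C,E,F,G,H} → run F
t=8: ready={B,C,E,F,G,H} → run F
t=9: ready={B,C,E,F,G,H} → run F
t=10: ready={B,C,E,F,G,H} → run F
t=11: ready={B,C,E,F,G,H} → run F
t=12: ready={B,C,E,F,G,H} → run F
t=13: ready={B,C,E,F,G,H} → run F
t=14: ready={B,C,E,F,G,H} → run F
t=15: ready={B,C,E,G,H} → run H
t=16: ready={B,C,E,G,H} → run H
t=17: ready={B,C,E,G} → run C
t=18: ready={B,C,E,G} → run C
t=19: ready={B,C,E,G} → run C
t=20: ready={B,E,G} → run E
t=21: ready={B,E,G} → run E
t=22: ready={B,E,G} → run E
t=23: ready={B,E,G} → run E
t=24: ready={B,G} → run G
t=25: ready={B,G} → run G
t=26: ready={B,G} → run G
t=27: ready={B,G} → run G
t=28: ready={B,G} → run G
t=29: ready={B,G} → run G
t=30: ready={B,G} → run G
t=31: ready={B,G} → run G
t=32: ready={B} → run B
t=33: ready={B} → run B
t=34: ready={B} → run B
t=35: ready={B} → run B
t=36: (idle)
t=37: (idle)
t=38: (idle)
t=39: (idle)
t=40: (idle)

context switches = 7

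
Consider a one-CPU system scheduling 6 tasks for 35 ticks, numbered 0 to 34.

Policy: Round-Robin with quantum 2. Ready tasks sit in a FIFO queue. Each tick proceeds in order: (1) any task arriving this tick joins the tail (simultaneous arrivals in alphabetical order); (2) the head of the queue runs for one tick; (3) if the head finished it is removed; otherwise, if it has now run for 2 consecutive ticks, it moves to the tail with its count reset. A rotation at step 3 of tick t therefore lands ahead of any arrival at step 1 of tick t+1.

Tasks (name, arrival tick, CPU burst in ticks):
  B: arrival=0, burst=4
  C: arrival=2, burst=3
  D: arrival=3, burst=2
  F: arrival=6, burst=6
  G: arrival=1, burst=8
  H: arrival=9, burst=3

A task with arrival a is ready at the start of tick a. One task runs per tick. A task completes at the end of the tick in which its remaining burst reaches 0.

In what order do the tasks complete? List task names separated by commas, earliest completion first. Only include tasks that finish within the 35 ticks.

t=0: queue=[B] q_used=0 → run B
t=1: queue=[B,G] q_used=1 → run B
t=2: queue=[G,B,C] q_used=0 → run G
t=3: queue=[G,B,C,D] q_used=1 → run G
t=4: queue=[B,C,D,G] q_used=0 → run B
t=5: queue=[B,C,D,G] q_used=1 → run B
t=6: queue=[C,D,G,F] q_used=0 → run C
t=7: queue=[C,D,G,F] q_used=1 → run C
t=8: queue=[D,G,F,C] q_used=0 → run D
t=9: queue=[D,G,F,C,H] q_used=1 → run D
t=10: queue=[G,F,C,H] q_used=0 → run G
t=11: queue=[G,F,C,H] q_used=1 → run G
t=12: queue=[F,C,H,G] q_used=0 → run F
t=13: queue=[F,C,H,G] q_used=1 → run F
t=14: queue=[C,H,G,F] q_used=0 → run C
t=15: queue=[H,G,F] q_used=0 → run H
t=16: queue=[H,G,F] q_used=1 → run H
t=17: queue=[G,F,H] q_used=0 → run G
t=18: queue=[G,F,H] q_used=1 → run G
t=19: queue=[F,H,G] q_used=0 → run F
t=20: queue=[F,H,G] q_used=1 → run F
t=21: queue=[H,G,F] q_used=0 → run H
t=22: queue=[G,F] q_used=0 → run G
t=23: queue=[G,F] q_used=1 → run G
t=24: queue=[F] q_used=0 → run F
t=25: queue=[F] q_used=1 → run F
t=26: (idle)
t=27: (idle)
t=28: (idle)
t=29: (idle)
t=30: (idle)
t=31: (idle)
t=32: (idle)
t=33: (idle)
t=34: (idle)

completion order = B, D, C, H, G, F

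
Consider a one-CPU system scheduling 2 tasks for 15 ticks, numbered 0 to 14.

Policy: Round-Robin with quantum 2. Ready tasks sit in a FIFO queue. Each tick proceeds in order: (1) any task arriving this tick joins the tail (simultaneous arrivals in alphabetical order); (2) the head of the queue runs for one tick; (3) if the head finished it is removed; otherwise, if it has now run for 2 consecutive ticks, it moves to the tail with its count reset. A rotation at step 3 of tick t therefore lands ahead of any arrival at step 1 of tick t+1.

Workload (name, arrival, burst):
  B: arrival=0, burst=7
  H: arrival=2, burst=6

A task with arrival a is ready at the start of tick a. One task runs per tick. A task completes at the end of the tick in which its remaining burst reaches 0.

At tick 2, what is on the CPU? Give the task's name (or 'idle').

running at tick 2 = B

t=0: queue=[B] q_used=0 → run B
t=1: queue=[B] q_used=1 → run B
t=2: queue=[B,H] q_used=0 → run B
t=3: queue=[B,H] q_used=1 → run B
t=4: queue=[H,B] q_used=0 → run H
t=5: queue=[H,B] q_used=1 → run H
t=6: queue=[B,H] q_used=0 → run B
t=7: queue=[B,H] q_used=1 → run B
t=8: queue=[H,B] q_used=0 → run H
t=9: queue=[H,B] q_used=1 → run H
t=10: queue=[B,H] q_used=0 → run B
t=11: queue=[H] q_used=0 → run H
t=12: queue=[H] q_used=1 → run H
t=13: (idle)
t=14: (idle)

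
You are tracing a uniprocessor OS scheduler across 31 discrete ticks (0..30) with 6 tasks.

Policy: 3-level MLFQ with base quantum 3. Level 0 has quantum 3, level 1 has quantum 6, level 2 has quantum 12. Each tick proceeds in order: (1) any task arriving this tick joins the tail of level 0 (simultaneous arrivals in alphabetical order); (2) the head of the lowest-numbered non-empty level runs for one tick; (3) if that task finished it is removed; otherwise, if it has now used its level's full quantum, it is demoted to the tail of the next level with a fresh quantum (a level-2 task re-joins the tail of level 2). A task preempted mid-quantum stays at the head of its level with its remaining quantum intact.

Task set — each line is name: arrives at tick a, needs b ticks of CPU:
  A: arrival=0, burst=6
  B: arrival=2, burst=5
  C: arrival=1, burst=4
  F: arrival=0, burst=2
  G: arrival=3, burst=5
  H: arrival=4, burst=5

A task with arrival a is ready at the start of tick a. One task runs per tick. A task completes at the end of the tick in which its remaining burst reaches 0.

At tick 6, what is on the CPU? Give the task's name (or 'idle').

running at tick 6 = C

t=0: L0/L1/L2 = AF/-/- → run A
t=1: L0/L1/L2 = AFC/-/- → run A
t=2: L0/L1/L2 = AFCB/-/- → run A
t=3: L0/L1/L2 = FCBG/A/- → run F
t=4: L0/L1/L2 = FCBGH/A/- → run F
t=5: L0/L1/L2 = CBGH/A/- → run C
t=6: L0/L1/L2 = CBGH/A/- → run C
t=7: L0/L1/L2 = CBGH/A/- → run C
t=8: L0/L1/L2 = BGH/AC/- → run B
t=9: L0/L1/L2 = BGH/AC/- → run B
t=10: L0/L1/L2 = BGH/AC/- → run B
t=11: L0/L1/L2 = GH/ACB/- → run G
t=12: L0/L1/L2 = GH/ACB/- → run G
t=13: L0/L1/L2 = GH/ACB/- → run G
t=14: L0/L1/L2 = H/ACBG/- → run H
t=15: L0/L1/L2 = H/ACBG/- → run H
t=16: L0/L1/L2 = H/ACBG/- → run H
t=17: L0/L1/L2 = -/ACBGH/- → run A
t=18: L0/L1/L2 = -/ACBGH/- → run A
t=19: L0/L1/L2 = -/ACBGH/- → run A
t=20: L0/L1/L2 = -/CBGH/- → run C
t=21: L0/L1/L2 = -/BGH/- → run B
t=22: L0/L1/L2 = -/BGH/- → run B
t=23: L0/L1/L2 = -/GH/- → run G
t=24: L0/L1/L2 = -/GH/- → run G
t=25: L0/L1/L2 = -/H/- → run H
t=26: L0/L1/L2 = -/H/- → run H
t=27: (idle)
t=28: (idle)
t=29: (idle)
t=30: (idle)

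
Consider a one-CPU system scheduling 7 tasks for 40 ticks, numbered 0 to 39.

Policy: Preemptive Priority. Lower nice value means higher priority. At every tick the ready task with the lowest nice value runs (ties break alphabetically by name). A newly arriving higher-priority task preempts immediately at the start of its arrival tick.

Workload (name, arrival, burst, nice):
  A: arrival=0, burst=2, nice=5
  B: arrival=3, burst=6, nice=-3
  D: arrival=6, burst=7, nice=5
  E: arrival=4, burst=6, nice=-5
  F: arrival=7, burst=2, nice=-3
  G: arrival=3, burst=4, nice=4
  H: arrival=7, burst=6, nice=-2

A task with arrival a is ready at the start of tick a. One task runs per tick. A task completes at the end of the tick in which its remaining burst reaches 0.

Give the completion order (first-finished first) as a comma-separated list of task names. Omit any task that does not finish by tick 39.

completion order = A, E, B, F, H, G, D

t=0: ready={A} → run A
t=1: ready={A} → run A
t=2: (idle)
t=3: ready={B,G} → run B
t=4: ready={B,E,G} → run E
t=5: ready={B,E,G} → run E
t=6: ready={B,D,E,G} → run E
t=7: ready={B,D,E,F,G,H} → run E
t=8: ready={B,D,E,F,G,H} → run E
t=9: ready={B,D,E,F,G,H} → run E
t=10: ready={B,D,F,G,H} → run B
t=11: ready={B,D,F,G,H} → run B
t=12: ready={B,D,F,G,H} → run B
t=13: ready={B,D,F,G,H} → run B
t=14: ready={B,D,F,G,H} → run B
t=15: ready={D,F,G,H} → run F
t=16: ready={D,F,G,H} → run F
t=17: ready={D,G,H} → run H
t=18: ready={D,G,H} → run H
t=19: ready={D,G,H} → run H
t=20: ready={D,G,H} → run H
t=21: ready={D,G,H} → run H
t=22: ready={D,G,H} → run H
t=23: ready={D,G} → run G
t=24: ready={D,G} → run G
t=25: ready={D,G} → run G
t=26: ready={D,G} → run G
t=27: ready={D} → run D
t=28: ready={D} → run D
t=29: ready={D} → run D
t=30: ready={D} → run D
t=31: ready={D} → run D
t=32: ready={D} → run D
t=33: ready={D} → run D
t=34: (idle)
t=35: (idle)
t=36: (idle)
t=37: (idle)
t=38: (idle)
t=39: (idle)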